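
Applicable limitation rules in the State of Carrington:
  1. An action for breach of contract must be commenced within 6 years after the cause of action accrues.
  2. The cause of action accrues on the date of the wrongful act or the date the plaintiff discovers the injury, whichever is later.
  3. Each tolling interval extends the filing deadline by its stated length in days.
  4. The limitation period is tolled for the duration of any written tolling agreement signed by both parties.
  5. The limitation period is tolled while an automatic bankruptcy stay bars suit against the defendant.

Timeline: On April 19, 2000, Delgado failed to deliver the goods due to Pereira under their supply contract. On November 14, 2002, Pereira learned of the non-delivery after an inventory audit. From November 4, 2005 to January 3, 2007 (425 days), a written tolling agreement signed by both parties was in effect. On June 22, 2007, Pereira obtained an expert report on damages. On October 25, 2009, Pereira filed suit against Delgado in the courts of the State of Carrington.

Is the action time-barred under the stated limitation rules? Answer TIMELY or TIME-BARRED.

TIMELY

Because discovery on November 14, 2002 post-dates the April 19, 2000 act, accrual under the later-of rule falls on November 14, 2002.
Adding the 6 years base period to November 14, 2002 gives a deadline of November 14, 2008, before any tolling.
The written tolling agreement from November 4, 2005 to January 3, 2007 tolled the period for 425 days, extending the deadline to January 13, 2010.
The other events in the timeline have no effect on the limitation period under the stated rules.
Pereira filed on October 25, 2009, before the January 13, 2010 deadline, so the action is timely.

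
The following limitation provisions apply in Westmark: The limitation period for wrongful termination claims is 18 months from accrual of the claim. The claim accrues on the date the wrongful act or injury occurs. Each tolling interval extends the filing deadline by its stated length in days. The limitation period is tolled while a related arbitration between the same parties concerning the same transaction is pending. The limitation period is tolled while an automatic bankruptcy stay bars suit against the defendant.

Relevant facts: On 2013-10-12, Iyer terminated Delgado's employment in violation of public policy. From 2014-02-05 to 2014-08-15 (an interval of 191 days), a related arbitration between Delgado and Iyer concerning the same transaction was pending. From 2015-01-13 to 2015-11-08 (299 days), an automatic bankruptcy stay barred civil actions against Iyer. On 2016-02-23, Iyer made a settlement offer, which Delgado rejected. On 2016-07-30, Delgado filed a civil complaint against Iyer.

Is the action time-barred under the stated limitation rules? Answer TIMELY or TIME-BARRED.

TIMELY

The claim accrued on 2013-10-12, when the wrongful act occurred.
Adding the 18 months base period to 2013-10-12 gives a deadline of 2015-04-12, before any tolling.
The pending related arbitration from 2014-02-05 to 2014-08-15 tolled the period for 191 days, extending the deadline to 2015-10-20.
The period was tolled for 299 days by the automatic bankruptcy stay (2015-01-13 to 2015-11-08), pushing the deadline to 2016-08-14.
The other events in the timeline have no effect on the limitation period under the stated rules.
Filing on 2016-07-30 beat the 2016-08-14 deadline — the action is timely.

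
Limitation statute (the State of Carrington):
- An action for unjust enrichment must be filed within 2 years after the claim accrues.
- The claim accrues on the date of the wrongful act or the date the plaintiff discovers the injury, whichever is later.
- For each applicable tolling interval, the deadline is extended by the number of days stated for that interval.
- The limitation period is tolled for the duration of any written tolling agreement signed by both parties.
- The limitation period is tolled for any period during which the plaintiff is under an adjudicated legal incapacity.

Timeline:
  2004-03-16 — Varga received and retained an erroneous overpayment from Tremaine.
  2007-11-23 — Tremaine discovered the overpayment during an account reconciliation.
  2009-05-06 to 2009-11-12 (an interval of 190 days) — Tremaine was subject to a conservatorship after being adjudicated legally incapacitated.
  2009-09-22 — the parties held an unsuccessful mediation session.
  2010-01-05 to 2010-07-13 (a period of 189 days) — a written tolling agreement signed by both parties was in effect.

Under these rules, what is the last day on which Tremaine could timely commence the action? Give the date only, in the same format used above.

The claim accrued on 2007-11-23 — the later of the 2004-03-16 act and the 2007-11-23 discovery.
Adding the 2 years base period to 2007-11-23 gives a deadline of 2009-11-23, before any tolling.
Because the plaintiff's legal incapacity ran from 2009-05-06 to 2009-11-12, the deadline is extended by 190 days to 2010-06-01.
The written tolling agreement from 2010-01-05 to 2010-07-13 tolled the period for 189 days, extending the deadline to 2010-12-07.
Nothing else in the chronology tolls or restarts the period.

2010-12-07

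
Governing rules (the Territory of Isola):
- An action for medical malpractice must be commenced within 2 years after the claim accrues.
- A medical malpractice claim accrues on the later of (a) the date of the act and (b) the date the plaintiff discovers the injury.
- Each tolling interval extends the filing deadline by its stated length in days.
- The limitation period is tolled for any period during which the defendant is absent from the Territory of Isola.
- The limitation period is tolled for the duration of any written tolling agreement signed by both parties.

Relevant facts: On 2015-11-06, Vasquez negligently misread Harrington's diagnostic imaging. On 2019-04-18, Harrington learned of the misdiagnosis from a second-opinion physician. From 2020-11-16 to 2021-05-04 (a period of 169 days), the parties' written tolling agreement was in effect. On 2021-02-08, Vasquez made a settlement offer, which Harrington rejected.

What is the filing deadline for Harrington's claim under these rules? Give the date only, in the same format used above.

2021-10-04

The claim accrued on 2019-04-18 — the later of the 2015-11-06 act and the 2019-04-18 discovery.
2 years from 2019-04-18 is 2021-04-18.
The period was tolled for 169 days by the written tolling agreement (2020-11-16 to 2021-05-04), pushing the deadline to 2021-10-04.
Nothing else in the chronology tolls or restarts the period.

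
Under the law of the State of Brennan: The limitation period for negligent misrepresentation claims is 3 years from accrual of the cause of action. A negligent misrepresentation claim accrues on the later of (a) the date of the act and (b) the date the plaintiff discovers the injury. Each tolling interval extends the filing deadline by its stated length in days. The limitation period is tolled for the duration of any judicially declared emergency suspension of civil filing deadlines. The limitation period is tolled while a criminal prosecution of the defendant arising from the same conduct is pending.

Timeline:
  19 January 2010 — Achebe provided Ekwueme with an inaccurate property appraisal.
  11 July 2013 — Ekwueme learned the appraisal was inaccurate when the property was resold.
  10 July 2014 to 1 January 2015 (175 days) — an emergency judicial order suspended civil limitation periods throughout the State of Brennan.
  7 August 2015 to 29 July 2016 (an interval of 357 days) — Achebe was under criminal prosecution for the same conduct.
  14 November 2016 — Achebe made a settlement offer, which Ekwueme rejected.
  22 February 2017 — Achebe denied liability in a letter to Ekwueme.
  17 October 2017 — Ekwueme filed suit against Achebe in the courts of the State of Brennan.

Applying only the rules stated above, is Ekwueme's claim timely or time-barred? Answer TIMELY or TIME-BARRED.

Because discovery on 11 July 2013 post-dates the 19 January 2010 act, accrual under the later-of rule falls on 11 July 2013.
Adding the 3 years base period to 11 July 2013 gives a deadline of 11 July 2016, before any tolling.
The period was tolled for 175 days by the emergency suspension of filing deadlines (10 July 2014 to 1 January 2015), pushing the deadline to 2 January 2017.
Because the pending criminal prosecution ran from 7 August 2015 to 29 July 2016, the deadline is extended by 357 days to 25 December 2017.
Nothing else in the chronology tolls or restarts the period.
Ekwueme filed on 17 October 2017, before the 25 December 2017 deadline, so the action is timely.

TIMELY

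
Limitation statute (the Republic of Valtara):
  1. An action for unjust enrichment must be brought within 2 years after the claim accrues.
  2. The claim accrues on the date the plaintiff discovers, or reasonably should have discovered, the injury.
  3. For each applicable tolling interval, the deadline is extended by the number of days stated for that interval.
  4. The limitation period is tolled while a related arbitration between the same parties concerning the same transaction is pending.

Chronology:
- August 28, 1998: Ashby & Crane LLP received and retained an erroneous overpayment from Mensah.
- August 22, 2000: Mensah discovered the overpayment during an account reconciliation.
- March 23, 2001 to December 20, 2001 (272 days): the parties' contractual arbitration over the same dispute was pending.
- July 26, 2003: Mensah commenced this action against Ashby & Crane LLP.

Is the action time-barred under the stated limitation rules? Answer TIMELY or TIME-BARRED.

Under the discovery rule, the claim accrued on August 22, 2000, when Mensah discovered the injury — not on the August 28, 1998 date of the underlying act.
Adding the 2 years base period to August 22, 2000 gives a deadline of August 22, 2002, before any tolling.
Because the pending related arbitration ran from March 23, 2001 to December 20, 2001, the deadline is extended by 272 days to May 21, 2003.
Filing on July 26, 2003 missed the May 21, 2003 deadline — the action is time-barred.

TIME-BARRED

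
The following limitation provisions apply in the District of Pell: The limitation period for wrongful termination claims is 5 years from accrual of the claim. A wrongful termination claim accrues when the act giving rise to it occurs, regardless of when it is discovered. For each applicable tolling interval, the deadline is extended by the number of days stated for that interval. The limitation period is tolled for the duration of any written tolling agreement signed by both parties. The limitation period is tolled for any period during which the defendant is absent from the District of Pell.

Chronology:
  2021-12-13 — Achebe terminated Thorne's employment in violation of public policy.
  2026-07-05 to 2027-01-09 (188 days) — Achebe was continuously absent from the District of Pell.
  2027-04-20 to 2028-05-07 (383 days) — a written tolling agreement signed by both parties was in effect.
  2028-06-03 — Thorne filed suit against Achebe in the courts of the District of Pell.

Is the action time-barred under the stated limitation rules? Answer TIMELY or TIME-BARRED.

The limitation period began to run on 2021-12-13.
The untolled deadline — 5 years after 2021-12-13 — is 2026-12-13.
The period was tolled for 188 days by the defendant's absence from the jurisdiction (2026-07-05 to 2027-01-09), pushing the deadline to 2027-06-19.
Because the written tolling agreement ran from 2027-04-20 to 2028-05-07, the deadline is extended by 383 days to 2028-07-06.
The 2028-06-03 filing precedes the 2028-07-06 deadline; the claim is timely.

TIMELY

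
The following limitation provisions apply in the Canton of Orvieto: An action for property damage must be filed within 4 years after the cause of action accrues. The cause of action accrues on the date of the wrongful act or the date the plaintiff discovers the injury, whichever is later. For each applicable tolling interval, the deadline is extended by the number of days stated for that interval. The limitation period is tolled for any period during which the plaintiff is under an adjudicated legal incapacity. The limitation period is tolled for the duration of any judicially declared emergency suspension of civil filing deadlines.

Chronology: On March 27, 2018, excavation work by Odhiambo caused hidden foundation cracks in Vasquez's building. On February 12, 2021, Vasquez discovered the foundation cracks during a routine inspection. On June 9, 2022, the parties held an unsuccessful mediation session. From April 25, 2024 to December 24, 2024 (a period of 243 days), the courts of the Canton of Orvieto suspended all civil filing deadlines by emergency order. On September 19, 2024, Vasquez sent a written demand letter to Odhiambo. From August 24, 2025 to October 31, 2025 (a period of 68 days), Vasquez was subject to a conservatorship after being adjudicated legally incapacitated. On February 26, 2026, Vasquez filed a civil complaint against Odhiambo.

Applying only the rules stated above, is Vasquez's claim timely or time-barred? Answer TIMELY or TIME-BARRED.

TIME-BARRED

Because discovery on February 12, 2021 post-dates the March 27, 2018 act, accrual under the later-of rule falls on February 12, 2021.
Adding the 4 years base period to February 12, 2021 gives a deadline of February 12, 2025, before any tolling.
The period was tolled for 243 days by the emergency suspension of filing deadlines (April 25, 2024 to December 24, 2024), pushing the deadline to October 13, 2025.
The plaintiff's legal incapacity from August 24, 2025 to October 31, 2025 tolled the period for 68 days, extending the deadline to December 20, 2025.
The other events in the timeline have no effect on the limitation period under the stated rules.
Filing on February 26, 2026 missed the December 20, 2025 deadline — the action is time-barred.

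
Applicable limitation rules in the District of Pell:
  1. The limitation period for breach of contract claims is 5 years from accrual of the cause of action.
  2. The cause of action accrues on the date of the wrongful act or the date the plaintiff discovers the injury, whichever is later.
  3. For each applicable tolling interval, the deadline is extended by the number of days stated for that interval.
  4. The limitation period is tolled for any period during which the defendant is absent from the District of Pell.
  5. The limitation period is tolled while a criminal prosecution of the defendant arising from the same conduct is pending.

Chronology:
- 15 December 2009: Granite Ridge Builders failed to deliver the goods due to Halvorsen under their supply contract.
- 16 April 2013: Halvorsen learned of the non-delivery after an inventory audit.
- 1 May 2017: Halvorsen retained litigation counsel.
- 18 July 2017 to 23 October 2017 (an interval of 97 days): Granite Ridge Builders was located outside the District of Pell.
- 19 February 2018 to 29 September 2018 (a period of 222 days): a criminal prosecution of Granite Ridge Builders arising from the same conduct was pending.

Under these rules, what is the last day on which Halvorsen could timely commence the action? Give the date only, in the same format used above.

1 March 2019

Taking the later of the act (15 December 2009) and discovery (16 April 2013), the claim accrued on 16 April 2013.
The untolled deadline — 5 years after 16 April 2013 — is 16 April 2018.
Because the defendant's absence from the jurisdiction ran from 18 July 2017 to 23 October 2017, the deadline is extended by 97 days to 22 July 2018.
Because the pending criminal prosecution ran from 19 February 2018 to 29 September 2018, the deadline is extended by 222 days to 1 March 2019.
None of the other events listed affects the running of the period under the stated rules.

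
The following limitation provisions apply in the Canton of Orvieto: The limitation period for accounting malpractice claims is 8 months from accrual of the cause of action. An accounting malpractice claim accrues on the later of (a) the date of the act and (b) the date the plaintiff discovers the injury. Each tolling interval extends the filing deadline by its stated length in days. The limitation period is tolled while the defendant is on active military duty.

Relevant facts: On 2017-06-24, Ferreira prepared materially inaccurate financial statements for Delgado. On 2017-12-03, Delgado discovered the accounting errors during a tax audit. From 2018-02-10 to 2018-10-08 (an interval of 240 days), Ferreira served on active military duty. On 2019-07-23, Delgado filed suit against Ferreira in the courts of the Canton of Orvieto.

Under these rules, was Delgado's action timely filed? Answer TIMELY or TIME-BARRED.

Because discovery on 2017-12-03 post-dates the 2017-06-24 act, accrual under the later-of rule falls on 2017-12-03.
The untolled deadline — 8 months after 2017-12-03 — is 2018-08-03.
The defendant's active military service from 2018-02-10 to 2018-10-08 tolled the period for 240 days, extending the deadline to 2019-03-31.
The 2019-07-23 filing falls after the 2019-03-31 deadline; the claim is time-barred.

TIME-BARRED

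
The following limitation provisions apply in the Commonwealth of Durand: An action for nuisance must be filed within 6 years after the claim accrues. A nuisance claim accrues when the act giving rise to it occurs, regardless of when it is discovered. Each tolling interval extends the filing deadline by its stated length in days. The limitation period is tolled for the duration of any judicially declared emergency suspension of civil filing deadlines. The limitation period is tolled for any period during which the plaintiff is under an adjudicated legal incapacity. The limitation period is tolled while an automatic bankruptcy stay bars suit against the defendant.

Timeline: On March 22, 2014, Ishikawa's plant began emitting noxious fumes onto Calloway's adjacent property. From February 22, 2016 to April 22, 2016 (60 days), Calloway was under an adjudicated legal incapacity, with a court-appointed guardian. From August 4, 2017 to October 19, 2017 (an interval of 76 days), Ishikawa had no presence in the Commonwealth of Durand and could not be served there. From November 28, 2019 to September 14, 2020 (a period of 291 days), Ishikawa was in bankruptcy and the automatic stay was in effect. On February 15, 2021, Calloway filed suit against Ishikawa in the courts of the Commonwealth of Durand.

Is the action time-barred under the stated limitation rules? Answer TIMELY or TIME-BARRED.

The limitation period began to run on March 22, 2014.
The untolled deadline — 6 years after March 22, 2014 — is March 22, 2020.
The plaintiff's legal incapacity from February 22, 2016 to April 22, 2016 tolled the period for 60 days, extending the deadline to May 21, 2020.
The automatic bankruptcy stay from November 28, 2019 to September 14, 2020 tolled the period for 291 days, extending the deadline to March 8, 2021.
Although the defendant's absence ran from August 4, 2017 to October 19, 2017, the stated rules do not make that a tolling event, so it is disregarded.
Filing on February 15, 2021 beat the March 8, 2021 deadline — the action is timely.

TIMELY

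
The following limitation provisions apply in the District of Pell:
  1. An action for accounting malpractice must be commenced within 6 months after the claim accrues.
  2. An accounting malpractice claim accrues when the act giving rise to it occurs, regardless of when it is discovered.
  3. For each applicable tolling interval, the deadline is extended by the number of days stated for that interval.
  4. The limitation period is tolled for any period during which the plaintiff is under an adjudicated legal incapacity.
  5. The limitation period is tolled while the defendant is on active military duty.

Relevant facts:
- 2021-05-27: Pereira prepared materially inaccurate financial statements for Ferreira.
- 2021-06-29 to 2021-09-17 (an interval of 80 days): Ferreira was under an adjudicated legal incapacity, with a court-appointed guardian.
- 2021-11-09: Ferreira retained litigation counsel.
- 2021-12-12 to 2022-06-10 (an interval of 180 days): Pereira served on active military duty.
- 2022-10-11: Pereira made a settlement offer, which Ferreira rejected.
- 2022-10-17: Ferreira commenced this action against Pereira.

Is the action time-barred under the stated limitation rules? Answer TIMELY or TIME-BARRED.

TIME-BARRED

The claim accrued on 2021-05-27, when the wrongful act occurred.
Adding the 6 months base period to 2021-05-27 gives a deadline of 2021-11-27, before any tolling.
The period was tolled for 80 days by the plaintiff's legal incapacity (2021-06-29 to 2021-09-17), pushing the deadline to 2022-02-15.
The period was tolled for 180 days by the defendant's active military service (2021-12-12 to 2022-06-10), pushing the deadline to 2022-08-14.
Nothing else in the chronology tolls or restarts the period.
Ferreira filed on 2022-10-17, after the 2022-08-14 deadline, so the action is time-barred.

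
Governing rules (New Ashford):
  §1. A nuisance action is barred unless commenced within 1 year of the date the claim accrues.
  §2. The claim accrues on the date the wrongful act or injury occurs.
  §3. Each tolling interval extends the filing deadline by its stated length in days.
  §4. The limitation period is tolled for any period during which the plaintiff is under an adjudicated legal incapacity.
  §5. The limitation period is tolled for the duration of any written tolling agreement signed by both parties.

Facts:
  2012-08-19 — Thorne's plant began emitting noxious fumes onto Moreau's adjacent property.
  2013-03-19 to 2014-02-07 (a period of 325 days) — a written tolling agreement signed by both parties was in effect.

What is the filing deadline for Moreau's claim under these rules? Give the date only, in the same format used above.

The claim accrued on 2012-08-19, the date of the act.
The untolled deadline — 1 year after 2012-08-19 — is 2013-08-19.
The written tolling agreement from 2013-03-19 to 2014-02-07 tolled the period for 325 days, extending the deadline to 2014-07-10.

2014-07-10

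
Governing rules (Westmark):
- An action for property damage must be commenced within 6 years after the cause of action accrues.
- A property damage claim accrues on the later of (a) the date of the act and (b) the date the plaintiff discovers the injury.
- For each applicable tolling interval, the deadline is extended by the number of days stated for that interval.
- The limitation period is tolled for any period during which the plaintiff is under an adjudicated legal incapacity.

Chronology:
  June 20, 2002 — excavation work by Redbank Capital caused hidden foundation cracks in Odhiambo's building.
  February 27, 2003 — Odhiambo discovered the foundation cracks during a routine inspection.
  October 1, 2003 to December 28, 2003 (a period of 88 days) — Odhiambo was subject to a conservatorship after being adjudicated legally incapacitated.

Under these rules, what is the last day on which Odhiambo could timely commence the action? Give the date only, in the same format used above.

Taking the later of the act (June 20, 2002) and discovery (February 27, 2003), the claim accrued on February 27, 2003.
The untolled deadline — 6 years after February 27, 2003 — is February 27, 2009.
The plaintiff's legal incapacity from October 1, 2003 to December 28, 2003 tolled the period for 88 days, extending the deadline to May 26, 2009.

May 26, 2009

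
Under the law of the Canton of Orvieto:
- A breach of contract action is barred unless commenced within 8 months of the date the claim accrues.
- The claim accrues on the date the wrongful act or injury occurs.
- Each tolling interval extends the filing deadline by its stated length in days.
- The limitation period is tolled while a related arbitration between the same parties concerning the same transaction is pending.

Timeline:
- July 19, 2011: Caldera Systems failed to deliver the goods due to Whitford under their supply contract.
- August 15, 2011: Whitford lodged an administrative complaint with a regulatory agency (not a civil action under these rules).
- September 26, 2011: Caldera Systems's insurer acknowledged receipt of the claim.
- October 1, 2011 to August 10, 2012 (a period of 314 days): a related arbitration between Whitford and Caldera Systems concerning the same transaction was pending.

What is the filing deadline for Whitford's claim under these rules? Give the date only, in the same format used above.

The limitation period began to run on July 19, 2011.
8 months from July 19, 2011 is March 19, 2012.
The period was tolled for 314 days by the pending related arbitration (October 1, 2011 to August 10, 2012), pushing the deadline to January 27, 2013.
Nothing else in the chronology tolls or restarts the period.

January 27, 2013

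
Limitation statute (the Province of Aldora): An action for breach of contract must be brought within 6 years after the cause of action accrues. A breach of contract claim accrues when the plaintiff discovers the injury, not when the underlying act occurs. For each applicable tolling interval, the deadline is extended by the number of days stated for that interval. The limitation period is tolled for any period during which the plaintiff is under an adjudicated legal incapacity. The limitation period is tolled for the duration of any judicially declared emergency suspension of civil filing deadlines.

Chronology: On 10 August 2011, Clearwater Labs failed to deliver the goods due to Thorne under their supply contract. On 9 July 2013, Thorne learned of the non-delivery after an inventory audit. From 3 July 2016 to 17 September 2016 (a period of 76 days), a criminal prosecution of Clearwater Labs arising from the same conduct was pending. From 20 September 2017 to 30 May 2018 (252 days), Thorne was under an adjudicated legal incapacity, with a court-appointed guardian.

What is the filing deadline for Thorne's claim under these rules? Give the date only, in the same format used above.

17 March 2020

Accrual is tied to discovery, so the period began on 9 July 2013 rather than on 10 August 2011 when the act occurred.
The untolled deadline — 6 years after 9 July 2013 — is 9 July 2019.
Because the plaintiff's legal incapacity ran from 20 September 2017 to 30 May 2018, the deadline is extended by 252 days to 17 March 2020.
Although a criminal prosecution ran from 3 July 2016 to 17 September 2016, the stated rules do not make that a tolling event, so it is disregarded.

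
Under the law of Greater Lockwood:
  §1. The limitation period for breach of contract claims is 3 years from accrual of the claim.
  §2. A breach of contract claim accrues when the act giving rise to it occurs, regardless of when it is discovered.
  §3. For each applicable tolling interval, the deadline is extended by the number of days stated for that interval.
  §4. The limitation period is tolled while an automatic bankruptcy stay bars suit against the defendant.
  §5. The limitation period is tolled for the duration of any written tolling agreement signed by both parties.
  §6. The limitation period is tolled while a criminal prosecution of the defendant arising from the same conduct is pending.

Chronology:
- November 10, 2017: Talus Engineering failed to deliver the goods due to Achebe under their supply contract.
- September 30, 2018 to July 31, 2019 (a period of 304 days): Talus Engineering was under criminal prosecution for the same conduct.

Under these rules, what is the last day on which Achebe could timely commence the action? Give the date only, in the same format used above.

The claim accrued on November 10, 2017, when the wrongful act occurred.
The untolled deadline — 3 years after November 10, 2017 — is November 10, 2020.
The period was tolled for 304 days by the pending criminal prosecution (September 30, 2018 to July 31, 2019), pushing the deadline to September 10, 2021.

September 10, 2021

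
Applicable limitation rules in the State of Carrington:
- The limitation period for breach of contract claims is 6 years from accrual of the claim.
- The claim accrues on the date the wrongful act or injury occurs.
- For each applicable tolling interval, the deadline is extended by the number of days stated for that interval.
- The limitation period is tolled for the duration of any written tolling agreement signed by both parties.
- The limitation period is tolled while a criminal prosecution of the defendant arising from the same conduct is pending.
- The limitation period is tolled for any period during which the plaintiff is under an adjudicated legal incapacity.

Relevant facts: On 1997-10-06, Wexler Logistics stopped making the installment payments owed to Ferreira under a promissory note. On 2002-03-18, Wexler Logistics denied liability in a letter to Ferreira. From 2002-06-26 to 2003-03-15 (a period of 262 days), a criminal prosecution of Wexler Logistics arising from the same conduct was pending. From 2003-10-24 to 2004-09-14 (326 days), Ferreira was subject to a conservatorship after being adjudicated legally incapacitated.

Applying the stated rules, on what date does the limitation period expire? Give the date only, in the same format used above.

2005-05-16

The claim accrued on 1997-10-06, the date of the act.
6 years from 1997-10-06 is 2003-10-06.
The pending criminal prosecution from 2002-06-26 to 2003-03-15 tolled the period for 262 days, extending the deadline to 2004-06-24.
The plaintiff's legal incapacity from 2003-10-24 to 2004-09-14 tolled the period for 326 days, extending the deadline to 2005-05-16.
None of the other events listed affects the running of the period under the stated rules.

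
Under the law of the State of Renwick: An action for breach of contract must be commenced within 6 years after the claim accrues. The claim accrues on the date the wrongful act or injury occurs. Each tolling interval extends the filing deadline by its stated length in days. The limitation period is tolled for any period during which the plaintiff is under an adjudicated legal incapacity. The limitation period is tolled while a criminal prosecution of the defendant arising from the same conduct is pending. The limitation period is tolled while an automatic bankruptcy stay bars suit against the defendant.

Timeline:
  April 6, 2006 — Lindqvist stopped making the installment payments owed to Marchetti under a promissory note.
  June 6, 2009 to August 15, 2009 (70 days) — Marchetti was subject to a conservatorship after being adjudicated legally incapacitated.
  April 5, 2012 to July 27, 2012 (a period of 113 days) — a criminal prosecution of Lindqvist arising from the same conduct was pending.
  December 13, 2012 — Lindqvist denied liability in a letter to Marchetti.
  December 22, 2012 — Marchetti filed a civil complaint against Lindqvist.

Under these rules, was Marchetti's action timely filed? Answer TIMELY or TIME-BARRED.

TIME-BARRED

The limitation period began to run on April 6, 2006.
6 years from April 6, 2006 is April 6, 2012.
The plaintiff's legal incapacity from June 6, 2009 to August 15, 2009 tolled the period for 70 days, extending the deadline to June 15, 2012.
The pending criminal prosecution from April 5, 2012 to July 27, 2012 tolled the period for 113 days, extending the deadline to October 6, 2012.
None of the other events listed affects the running of the period under the stated rules.
Filing on December 22, 2012 missed the October 6, 2012 deadline — the action is time-barred.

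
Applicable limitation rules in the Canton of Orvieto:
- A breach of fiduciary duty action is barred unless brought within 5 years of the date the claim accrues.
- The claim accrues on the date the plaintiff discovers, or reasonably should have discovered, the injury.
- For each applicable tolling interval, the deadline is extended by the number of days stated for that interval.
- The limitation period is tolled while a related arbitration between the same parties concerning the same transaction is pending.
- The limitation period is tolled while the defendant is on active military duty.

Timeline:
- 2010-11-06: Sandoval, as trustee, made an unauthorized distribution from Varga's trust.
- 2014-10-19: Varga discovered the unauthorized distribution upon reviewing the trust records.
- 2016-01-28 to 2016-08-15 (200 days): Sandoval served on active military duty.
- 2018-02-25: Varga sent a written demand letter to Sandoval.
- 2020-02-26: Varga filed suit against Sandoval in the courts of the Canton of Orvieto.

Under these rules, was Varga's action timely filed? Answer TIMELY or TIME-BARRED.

Under the discovery rule, the claim accrued on 2014-10-19, when Varga discovered the injury — not on the 2010-11-06 date of the underlying act.
5 years from 2014-10-19 is 2019-10-19.
Because the defendant's active military service ran from 2016-01-28 to 2016-08-15, the deadline is extended by 200 days to 2020-05-06.
The other events in the timeline have no effect on the limitation period under the stated rules.
Varga filed on 2020-02-26, before the 2020-05-06 deadline, so the action is timely.

TIMELY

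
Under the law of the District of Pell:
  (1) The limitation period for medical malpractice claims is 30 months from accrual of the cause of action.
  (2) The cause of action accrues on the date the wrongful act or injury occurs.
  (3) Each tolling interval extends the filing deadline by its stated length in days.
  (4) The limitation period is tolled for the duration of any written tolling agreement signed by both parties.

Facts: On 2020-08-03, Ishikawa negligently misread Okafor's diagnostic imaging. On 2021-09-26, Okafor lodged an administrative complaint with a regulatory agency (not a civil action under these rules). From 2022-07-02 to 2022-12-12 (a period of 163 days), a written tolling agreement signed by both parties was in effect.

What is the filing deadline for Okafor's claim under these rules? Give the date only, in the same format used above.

2023-07-16

The limitation period began to run on 2020-08-03.
The untolled deadline — 30 months after 2020-08-03 — is 2023-02-03.
Because the written tolling agreement ran from 2022-07-02 to 2022-12-12, the deadline is extended by 163 days to 2023-07-16.
Nothing else in the chronology tolls or restarts the period.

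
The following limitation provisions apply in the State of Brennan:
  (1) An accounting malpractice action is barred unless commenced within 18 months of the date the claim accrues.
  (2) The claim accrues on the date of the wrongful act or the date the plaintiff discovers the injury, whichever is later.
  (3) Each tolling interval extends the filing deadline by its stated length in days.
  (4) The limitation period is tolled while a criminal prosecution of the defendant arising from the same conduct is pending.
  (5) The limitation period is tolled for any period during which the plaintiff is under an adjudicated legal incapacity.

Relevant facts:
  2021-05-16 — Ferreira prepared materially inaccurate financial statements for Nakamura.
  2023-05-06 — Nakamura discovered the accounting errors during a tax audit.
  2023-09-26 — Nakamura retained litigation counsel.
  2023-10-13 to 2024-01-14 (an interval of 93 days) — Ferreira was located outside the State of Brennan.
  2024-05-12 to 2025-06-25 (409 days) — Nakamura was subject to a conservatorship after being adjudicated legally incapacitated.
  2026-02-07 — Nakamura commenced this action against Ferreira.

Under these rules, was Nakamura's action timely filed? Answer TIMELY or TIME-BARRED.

Taking the later of the act (2021-05-16) and discovery (2023-05-06), the claim accrued on 2023-05-06.
Adding the 18 months base period to 2023-05-06 gives a deadline of 2024-11-06, before any tolling.
The plaintiff's legal incapacity from 2024-05-12 to 2025-06-25 tolled the period for 409 days, extending the deadline to 2025-12-20.
The defendant's absence from the jurisdiction from 2023-10-13 to 2024-01-14 does not toll the period, because no stated rule makes the defendant's absence a tolling event.
None of the other events listed affects the running of the period under the stated rules.
The 2026-02-07 filing falls after the 2025-12-20 deadline; the claim is time-barred.

TIME-BARRED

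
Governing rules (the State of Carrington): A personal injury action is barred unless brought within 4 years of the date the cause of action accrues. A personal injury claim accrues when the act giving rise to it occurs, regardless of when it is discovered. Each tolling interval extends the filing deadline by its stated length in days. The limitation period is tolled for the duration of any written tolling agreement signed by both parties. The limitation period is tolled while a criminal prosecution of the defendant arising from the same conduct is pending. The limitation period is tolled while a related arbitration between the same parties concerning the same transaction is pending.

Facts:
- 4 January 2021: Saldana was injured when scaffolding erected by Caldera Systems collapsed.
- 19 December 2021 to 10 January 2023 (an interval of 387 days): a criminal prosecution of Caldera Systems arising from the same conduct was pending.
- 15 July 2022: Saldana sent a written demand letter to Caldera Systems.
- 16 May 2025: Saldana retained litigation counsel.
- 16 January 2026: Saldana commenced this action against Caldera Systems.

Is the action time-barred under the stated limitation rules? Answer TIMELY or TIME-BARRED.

TIMELY

The claim accrued on 4 January 2021, when the wrongful act occurred.
The untolled deadline — 4 years after 4 January 2021 — is 4 January 2025.
Because the pending criminal prosecution ran from 19 December 2021 to 10 January 2023, the deadline is extended by 387 days to 26 January 2026.
None of the other events listed affects the running of the period under the stated rules.
Saldana filed on 16 January 2026, before the 26 January 2026 deadline, so the action is timely.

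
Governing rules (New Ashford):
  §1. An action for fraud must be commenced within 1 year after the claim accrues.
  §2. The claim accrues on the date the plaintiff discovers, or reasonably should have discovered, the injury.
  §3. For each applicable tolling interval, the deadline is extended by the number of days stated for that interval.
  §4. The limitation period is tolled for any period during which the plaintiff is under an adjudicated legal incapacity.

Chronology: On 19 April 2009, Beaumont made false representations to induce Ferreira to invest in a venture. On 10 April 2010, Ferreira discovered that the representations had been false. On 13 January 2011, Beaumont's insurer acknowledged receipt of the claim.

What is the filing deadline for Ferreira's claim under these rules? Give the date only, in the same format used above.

The claim did not accrue until Ferreira discovered the injury on 10 April 2010; the 19 April 2009 act date does not start the clock under the stated rule.
The untolled deadline — 1 year after 10 April 2010 — is 10 April 2011.
The other events in the timeline have no effect on the limitation period under the stated rules.

10 April 2011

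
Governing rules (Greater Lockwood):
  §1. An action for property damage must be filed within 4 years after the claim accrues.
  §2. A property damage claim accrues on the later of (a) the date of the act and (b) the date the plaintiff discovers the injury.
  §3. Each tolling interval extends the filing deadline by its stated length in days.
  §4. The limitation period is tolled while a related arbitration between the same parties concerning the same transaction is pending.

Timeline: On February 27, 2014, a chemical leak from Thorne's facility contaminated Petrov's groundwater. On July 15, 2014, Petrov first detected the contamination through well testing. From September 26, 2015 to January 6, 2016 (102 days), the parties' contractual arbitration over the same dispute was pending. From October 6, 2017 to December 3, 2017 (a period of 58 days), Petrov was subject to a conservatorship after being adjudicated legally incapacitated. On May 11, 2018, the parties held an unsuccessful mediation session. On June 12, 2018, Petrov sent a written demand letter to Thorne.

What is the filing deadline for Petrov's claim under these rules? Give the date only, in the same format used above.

Taking the later of the act (February 27, 2014) and discovery (July 15, 2014), the claim accrued on July 15, 2014.
4 years from July 15, 2014 is July 15, 2018.
Because the pending related arbitration ran from September 26, 2015 to January 6, 2016, the deadline is extended by 102 days to October 25, 2018.
Although the plaintiff's incapacity ran from October 6, 2017 to December 3, 2017, the stated rules do not make that a tolling event, so it is disregarded.
The other events in the timeline have no effect on the limitation period under the stated rules.

October 25, 2018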